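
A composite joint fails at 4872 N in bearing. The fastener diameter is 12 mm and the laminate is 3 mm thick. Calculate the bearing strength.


sigma_br = F/(d*h) = 4872/(12*3) = 135.3 MPa

135.3 MPa


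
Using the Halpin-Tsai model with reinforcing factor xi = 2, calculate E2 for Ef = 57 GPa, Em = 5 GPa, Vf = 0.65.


eta = (Ef/Em - 1)/(Ef/Em + xi) = (11.4 - 1)/(11.4 + 2) = 0.7761
E2 = Em*(1+xi*eta*Vf)/(1-eta*Vf) = 20.27 GPa

20.27 GPa


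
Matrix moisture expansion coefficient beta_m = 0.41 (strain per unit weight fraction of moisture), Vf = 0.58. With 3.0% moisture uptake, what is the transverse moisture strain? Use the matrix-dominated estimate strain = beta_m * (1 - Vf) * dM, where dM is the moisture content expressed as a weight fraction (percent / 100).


dM = 3.0/100 = 0.03
strain = beta_m * (1-Vf) * dM = 0.41 * 0.42 * 0.03 = 0.005166

0.005166


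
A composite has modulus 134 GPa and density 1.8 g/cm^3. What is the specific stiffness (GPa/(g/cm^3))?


Specific stiffness = E/rho = 134/1.8 = 74.4 GPa/(g/cm^3)

74.4 GPa/(g/cm^3)


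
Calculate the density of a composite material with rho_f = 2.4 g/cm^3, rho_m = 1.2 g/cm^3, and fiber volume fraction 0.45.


rho_c = rho_f*Vf + rho_m*(1-Vf) = 2.4*0.45 + 1.2*0.55 = 1.74 g/cm^3

1.74 g/cm^3


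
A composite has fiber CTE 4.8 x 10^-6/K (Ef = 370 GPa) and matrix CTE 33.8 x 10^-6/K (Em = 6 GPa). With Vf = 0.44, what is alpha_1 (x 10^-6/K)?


E1 = Ef*Vf + Em*(1-Vf) = 166.16
alpha_1 = (alpha_f*Ef*Vf + alpha_m*Em*(1-Vf))/E1 = 5.39 x 10^-6/K

5.39 x 10^-6/K


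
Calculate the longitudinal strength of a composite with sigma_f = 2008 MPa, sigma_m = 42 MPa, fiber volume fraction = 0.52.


sigma_1 = sigma_f*Vf + sigma_m*(1-Vf) = 2008*0.52 + 42*0.48 = 1064.3 MPa

1064.3 MPa


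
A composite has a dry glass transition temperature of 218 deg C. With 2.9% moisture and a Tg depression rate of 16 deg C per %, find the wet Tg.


Tg_wet = Tg_dry - k*moisture = 218 - 16*2.9 = 171.6 deg C

171.6 deg C


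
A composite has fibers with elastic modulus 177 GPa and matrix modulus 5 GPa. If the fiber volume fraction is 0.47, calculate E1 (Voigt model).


E1 = Ef*Vf + Em*(1-Vf) = 177*0.47 + 5*0.53 = 85.84 GPa

85.84 GPa


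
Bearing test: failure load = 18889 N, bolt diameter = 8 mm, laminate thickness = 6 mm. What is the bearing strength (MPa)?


sigma_br = F/(d*h) = 18889/(8*6) = 393.5 MPa

393.5 MPa


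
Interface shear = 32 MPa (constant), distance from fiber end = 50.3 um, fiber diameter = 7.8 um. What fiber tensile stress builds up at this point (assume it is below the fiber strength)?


Force balance: sigma_f * (pi*d^2/4) = tau * (pi*d) * x  ->  sigma_f = 4 * tau * x / d
sigma_f = 4 * 32 * 50.3 / 7.8 = 825.4 MPa

825.4 MPa


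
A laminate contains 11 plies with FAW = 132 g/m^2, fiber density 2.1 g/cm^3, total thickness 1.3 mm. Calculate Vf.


Vf = n * FAW / (rho_f * h * 1000) = 11 * 132 / (2.1 * 1.3 * 1000) = 0.5319

0.5319


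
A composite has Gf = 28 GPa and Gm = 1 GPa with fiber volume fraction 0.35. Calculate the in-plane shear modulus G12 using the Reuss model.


1/G12 = Vf/Gf + (1-Vf)/Gm = 0.35/28 + 0.65/1
G12 = 1.51 GPa

1.51 GPa


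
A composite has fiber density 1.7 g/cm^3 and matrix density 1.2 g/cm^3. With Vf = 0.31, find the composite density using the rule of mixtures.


rho_c = rho_f*Vf + rho_m*(1-Vf) = 1.7*0.31 + 1.2*0.69 = 1.355 g/cm^3

1.355 g/cm^3


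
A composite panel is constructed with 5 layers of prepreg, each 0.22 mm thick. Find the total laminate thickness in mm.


h = n * t_ply = 5 * 0.22 = 1.1 mm

1.1 mm


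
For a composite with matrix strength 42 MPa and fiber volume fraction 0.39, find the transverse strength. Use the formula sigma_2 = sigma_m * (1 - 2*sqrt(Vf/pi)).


factor = 1 - 2*sqrt(0.39/pi) = 0.2953
sigma_2 = 42 * 0.2953 = 12.4 MPa

12.4 MPa


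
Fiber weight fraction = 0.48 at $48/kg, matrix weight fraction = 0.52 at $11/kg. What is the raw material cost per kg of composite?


Cost = cost_f*Wf + cost_m*Wm = 48*0.48 + 11*0.52 = $28.76/kg

$28.76/kg


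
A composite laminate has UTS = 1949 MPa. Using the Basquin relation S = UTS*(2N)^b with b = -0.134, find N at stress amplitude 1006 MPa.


N = 0.5 * (S/UTS)^(1/b) = 0.5 * (1006/1949)^(1/-0.134) = 69.5596 cycles

69.5596 cycles


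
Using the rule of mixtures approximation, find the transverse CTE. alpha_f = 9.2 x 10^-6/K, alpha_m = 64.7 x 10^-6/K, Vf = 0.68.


alpha_2 = alpha_f*Vf + alpha_m*(1-Vf) = 9.2*0.68 + 64.7*0.32 = 27.0 x 10^-6/K

27.0 x 10^-6/K


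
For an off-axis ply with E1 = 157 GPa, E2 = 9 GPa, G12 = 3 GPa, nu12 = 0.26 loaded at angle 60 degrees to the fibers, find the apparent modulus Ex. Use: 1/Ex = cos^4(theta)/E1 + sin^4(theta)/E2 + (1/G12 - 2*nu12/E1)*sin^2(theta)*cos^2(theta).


cos^4(60) = 0.0625, sin^4(60) = 0.5625, sin^2(60)*cos^2(60) = 0.1875
1/G12 - 2*nu12/E1 = 1/3 - 2*0.26/157 = 0.330021 GPa^-1
1/Ex = 0.0625/157 + 0.5625/9 + 0.330021*0.1875 = 0.1247771 GPa^-1
Ex = 8.01 GPa

8.01 GPa


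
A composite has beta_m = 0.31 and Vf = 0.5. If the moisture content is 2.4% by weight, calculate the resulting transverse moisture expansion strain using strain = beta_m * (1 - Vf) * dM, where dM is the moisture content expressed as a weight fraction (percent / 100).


dM = 2.4/100 = 0.024
strain = beta_m * (1-Vf) * dM = 0.31 * 0.5 * 0.024 = 0.00372

0.00372


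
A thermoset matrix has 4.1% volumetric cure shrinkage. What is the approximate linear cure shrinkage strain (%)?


Linear shrinkage ≈ vol_shrink/3 = 4.1/3 = 1.367%

1.367%


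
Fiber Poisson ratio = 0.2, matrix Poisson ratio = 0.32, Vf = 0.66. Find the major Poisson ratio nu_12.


nu_12 = nu_f*Vf + nu_m*(1-Vf) = 0.2*0.66 + 0.32*0.34 = 0.2408

0.2408


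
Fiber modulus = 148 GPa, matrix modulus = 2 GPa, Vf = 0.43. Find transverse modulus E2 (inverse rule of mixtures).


1/E2 = Vf/Ef + (1-Vf)/Em = 0.43/148 + 0.57/2
E2 = 3.47 GPa

3.47 GPa


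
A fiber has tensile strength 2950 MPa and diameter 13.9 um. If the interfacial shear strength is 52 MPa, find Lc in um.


Lc = sigma_f * d / (2 * tau_i) = 2950 * 13.9 / (2 * 52) = 394.3 um

394.3 um


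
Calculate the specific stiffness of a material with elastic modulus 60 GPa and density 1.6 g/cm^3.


Specific stiffness = E/rho = 60/1.6 = 37.5 GPa/(g/cm^3)

37.5 GPa/(g/cm^3)


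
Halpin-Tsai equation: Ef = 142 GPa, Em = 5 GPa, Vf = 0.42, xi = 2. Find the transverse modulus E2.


eta = (Ef/Em - 1)/(Ef/Em + xi) = (28.4 - 1)/(28.4 + 2) = 0.9013
E2 = Em*(1+xi*eta*Vf)/(1-eta*Vf) = 14.14 GPa

14.14 GPa


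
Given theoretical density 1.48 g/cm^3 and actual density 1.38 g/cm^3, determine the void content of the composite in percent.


Void% = (rho_theo - rho_actual)/rho_theo * 100 = (1.48 - 1.38)/1.48 * 100 = 6.76%

6.76%


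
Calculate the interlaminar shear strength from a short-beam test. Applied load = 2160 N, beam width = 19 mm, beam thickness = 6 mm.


ILSS = 3F/(4bh) = 3*2160/(4*19*6) = 14.21 MPa

14.21 MPa


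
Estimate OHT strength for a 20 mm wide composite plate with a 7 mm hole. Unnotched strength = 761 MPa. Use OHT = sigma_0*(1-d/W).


OHT = sigma_0*(1-d/W) = 761*(1-7/20) = 494.7 MPa

494.7 MPa


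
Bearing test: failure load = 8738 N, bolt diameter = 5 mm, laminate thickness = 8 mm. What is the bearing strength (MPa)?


sigma_br = F/(d*h) = 8738/(5*8) = 218.5 MPa

218.5 MPa


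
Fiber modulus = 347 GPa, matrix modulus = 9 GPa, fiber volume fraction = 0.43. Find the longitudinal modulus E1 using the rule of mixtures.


E1 = Ef*Vf + Em*(1-Vf) = 347*0.43 + 9*0.57 = 154.34 GPa

154.34 GPa


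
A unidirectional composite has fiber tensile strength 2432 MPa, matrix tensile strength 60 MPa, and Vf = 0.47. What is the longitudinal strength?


sigma_1 = sigma_f*Vf + sigma_m*(1-Vf) = 2432*0.47 + 60*0.53 = 1174.8 MPa

1174.8 MPa


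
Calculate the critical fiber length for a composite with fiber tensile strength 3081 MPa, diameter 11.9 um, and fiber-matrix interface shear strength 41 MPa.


Lc = sigma_f * d / (2 * tau_i) = 3081 * 11.9 / (2 * 41) = 447.1 um

447.1 um


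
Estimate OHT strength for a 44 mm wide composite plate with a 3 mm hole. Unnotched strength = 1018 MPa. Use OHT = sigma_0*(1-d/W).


OHT = sigma_0*(1-d/W) = 1018*(1-3/44) = 948.6 MPa

948.6 MPa


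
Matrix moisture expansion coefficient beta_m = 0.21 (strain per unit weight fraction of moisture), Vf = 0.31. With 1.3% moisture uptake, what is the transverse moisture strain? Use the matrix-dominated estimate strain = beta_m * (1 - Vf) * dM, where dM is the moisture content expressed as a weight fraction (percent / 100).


dM = 1.3/100 = 0.013
strain = beta_m * (1-Vf) * dM = 0.21 * 0.69 * 0.013 = 0.0018837

0.0018837


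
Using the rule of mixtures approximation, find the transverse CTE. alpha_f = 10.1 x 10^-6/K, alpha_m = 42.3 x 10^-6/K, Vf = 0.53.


alpha_2 = alpha_f*Vf + alpha_m*(1-Vf) = 10.1*0.53 + 42.3*0.47 = 25.2 x 10^-6/K

25.2 x 10^-6/K


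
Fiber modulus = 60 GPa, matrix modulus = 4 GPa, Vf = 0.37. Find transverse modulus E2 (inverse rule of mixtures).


1/E2 = Vf/Ef + (1-Vf)/Em = 0.37/60 + 0.63/4
E2 = 6.11 GPa

6.11 GPa


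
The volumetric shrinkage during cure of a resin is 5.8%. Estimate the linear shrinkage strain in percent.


Linear shrinkage ≈ vol_shrink/3 = 5.8/3 = 1.933%

1.933%


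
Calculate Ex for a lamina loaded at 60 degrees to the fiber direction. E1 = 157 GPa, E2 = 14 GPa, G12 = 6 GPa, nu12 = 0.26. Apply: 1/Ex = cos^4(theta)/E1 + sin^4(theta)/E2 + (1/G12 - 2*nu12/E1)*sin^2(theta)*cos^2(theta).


cos^4(60) = 0.0625, sin^4(60) = 0.5625, sin^2(60)*cos^2(60) = 0.1875
1/G12 - 2*nu12/E1 = 1/6 - 2*0.26/157 = 0.163355 GPa^-1
1/Ex = 0.0625/157 + 0.5625/14 + 0.163355*0.1875 = 0.0712056 GPa^-1
Ex = 14.04 GPa

14.04 GPa


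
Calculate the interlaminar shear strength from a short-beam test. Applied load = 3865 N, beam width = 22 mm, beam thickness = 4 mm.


ILSS = 3F/(4bh) = 3*3865/(4*22*4) = 32.94 MPa

32.94 MPa


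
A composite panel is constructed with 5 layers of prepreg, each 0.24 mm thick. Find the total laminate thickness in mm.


h = n * t_ply = 5 * 0.24 = 1.2 mm

1.2 mm


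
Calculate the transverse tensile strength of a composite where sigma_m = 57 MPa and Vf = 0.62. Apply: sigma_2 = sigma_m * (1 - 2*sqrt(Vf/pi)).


factor = 1 - 2*sqrt(0.62/pi) = 0.1115
sigma_2 = 57 * 0.1115 = 6.36 MPa

6.36 MPa


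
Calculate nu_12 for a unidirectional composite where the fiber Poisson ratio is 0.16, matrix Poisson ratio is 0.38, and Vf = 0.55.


nu_12 = nu_f*Vf + nu_m*(1-Vf) = 0.16*0.55 + 0.38*0.45 = 0.259

0.259


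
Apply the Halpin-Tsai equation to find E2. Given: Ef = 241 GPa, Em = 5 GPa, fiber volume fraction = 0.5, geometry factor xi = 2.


eta = (Ef/Em - 1)/(Ef/Em + xi) = (48.2 - 1)/(48.2 + 2) = 0.9402
E2 = Em*(1+xi*eta*Vf)/(1-eta*Vf) = 18.31 GPa

18.31 GPa


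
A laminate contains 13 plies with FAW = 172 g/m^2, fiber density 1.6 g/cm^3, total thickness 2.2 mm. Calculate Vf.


Vf = n * FAW / (rho_f * h * 1000) = 13 * 172 / (1.6 * 2.2 * 1000) = 0.6352

0.6352


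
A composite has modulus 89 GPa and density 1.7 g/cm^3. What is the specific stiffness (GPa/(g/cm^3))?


Specific stiffness = E/rho = 89/1.7 = 52.4 GPa/(g/cm^3)

52.4 GPa/(g/cm^3)


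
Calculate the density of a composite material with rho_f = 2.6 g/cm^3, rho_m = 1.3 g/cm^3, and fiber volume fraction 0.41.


rho_c = rho_f*Vf + rho_m*(1-Vf) = 2.6*0.41 + 1.3*0.59 = 1.833 g/cm^3

1.833 g/cm^3


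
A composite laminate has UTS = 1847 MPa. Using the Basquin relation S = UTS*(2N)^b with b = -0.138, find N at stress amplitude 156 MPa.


N = 0.5 * (S/UTS)^(1/b) = 0.5 * (156/1847)^(1/-0.138) = 2.9979e+07 cycles

2.9979e+07 cycles


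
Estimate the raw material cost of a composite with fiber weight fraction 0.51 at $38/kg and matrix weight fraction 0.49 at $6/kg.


Cost = cost_f*Wf + cost_m*Wm = 38*0.51 + 6*0.49 = $22.32/kg

$22.32/kg


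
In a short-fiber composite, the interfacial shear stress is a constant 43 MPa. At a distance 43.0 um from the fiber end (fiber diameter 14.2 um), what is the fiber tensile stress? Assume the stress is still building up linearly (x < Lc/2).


Force balance: sigma_f * (pi*d^2/4) = tau * (pi*d) * x  ->  sigma_f = 4 * tau * x / d
sigma_f = 4 * 43 * 43.0 / 14.2 = 520.8 MPa

520.8 MPa


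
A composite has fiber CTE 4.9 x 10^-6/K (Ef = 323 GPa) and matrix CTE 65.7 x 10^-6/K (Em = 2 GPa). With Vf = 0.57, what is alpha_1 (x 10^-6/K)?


E1 = Ef*Vf + Em*(1-Vf) = 184.97
alpha_1 = (alpha_f*Ef*Vf + alpha_m*Em*(1-Vf))/E1 = 5.18 x 10^-6/K

5.18 x 10^-6/K


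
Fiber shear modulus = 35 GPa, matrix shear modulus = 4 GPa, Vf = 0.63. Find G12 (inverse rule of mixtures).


1/G12 = Vf/Gf + (1-Vf)/Gm = 0.63/35 + 0.37/4
G12 = 9.05 GPa

9.05 GPa


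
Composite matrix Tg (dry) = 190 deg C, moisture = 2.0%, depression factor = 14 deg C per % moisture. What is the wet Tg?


Tg_wet = Tg_dry - k*moisture = 190 - 14*2.0 = 162.0 deg C

162.0 deg C


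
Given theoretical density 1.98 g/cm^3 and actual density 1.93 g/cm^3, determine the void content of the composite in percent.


Void% = (rho_theo - rho_actual)/rho_theo * 100 = (1.98 - 1.93)/1.98 * 100 = 2.53%

2.53%


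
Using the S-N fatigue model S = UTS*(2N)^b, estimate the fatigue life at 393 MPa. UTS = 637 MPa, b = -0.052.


N = 0.5 * (S/UTS)^(1/b) = 0.5 * (393/637)^(1/-0.052) = 5402.1158 cycles

5402.1158 cycles


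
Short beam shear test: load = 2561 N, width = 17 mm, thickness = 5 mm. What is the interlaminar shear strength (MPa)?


ILSS = 3F/(4bh) = 3*2561/(4*17*5) = 22.6 MPa

22.6 MPa


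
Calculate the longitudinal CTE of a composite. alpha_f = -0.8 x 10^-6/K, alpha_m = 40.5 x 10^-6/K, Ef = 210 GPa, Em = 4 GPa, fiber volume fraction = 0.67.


E1 = Ef*Vf + Em*(1-Vf) = 142.02
alpha_1 = (alpha_f*Ef*Vf + alpha_m*Em*(1-Vf))/E1 = -0.42 x 10^-6/K

-0.42 x 10^-6/K


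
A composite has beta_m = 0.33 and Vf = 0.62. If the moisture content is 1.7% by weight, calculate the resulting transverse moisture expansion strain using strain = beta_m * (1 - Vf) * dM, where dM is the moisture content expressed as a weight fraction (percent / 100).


dM = 1.7/100 = 0.017
strain = beta_m * (1-Vf) * dM = 0.33 * 0.38 * 0.017 = 0.0021318

0.0021318


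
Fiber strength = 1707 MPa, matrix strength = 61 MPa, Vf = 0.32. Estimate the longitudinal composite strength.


sigma_1 = sigma_f*Vf + sigma_m*(1-Vf) = 1707*0.32 + 61*0.68 = 587.7 MPa

587.7 MPa


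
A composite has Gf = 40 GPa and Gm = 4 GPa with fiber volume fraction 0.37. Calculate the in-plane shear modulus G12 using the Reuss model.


1/G12 = Vf/Gf + (1-Vf)/Gm = 0.37/40 + 0.63/4
G12 = 6.0 GPa

6.0 GPa


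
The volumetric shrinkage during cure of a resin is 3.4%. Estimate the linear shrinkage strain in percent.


Linear shrinkage ≈ vol_shrink/3 = 3.4/3 = 1.133%

1.133%


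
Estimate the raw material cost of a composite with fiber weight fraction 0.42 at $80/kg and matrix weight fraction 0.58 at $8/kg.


Cost = cost_f*Wf + cost_m*Wm = 80*0.42 + 8*0.58 = $38.24/kg

$38.24/kg


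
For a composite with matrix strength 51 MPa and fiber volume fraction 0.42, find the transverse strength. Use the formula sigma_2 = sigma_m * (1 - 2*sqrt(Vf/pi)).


factor = 1 - 2*sqrt(0.42/pi) = 0.2687
sigma_2 = 51 * 0.2687 = 13.71 MPa

13.71 MPa


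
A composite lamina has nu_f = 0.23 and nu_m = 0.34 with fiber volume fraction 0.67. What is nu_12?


nu_12 = nu_f*Vf + nu_m*(1-Vf) = 0.23*0.67 + 0.34*0.33 = 0.2663

0.2663


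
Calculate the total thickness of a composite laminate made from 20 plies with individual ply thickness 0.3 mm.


h = n * t_ply = 20 * 0.3 = 6.0 mm

6.0 mm


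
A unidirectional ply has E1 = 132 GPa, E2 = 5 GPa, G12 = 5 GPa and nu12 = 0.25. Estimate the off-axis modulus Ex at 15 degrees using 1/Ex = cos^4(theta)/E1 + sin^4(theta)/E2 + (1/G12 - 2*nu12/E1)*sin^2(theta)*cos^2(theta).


cos^4(15) = 0.870513, sin^4(15) = 0.004487, sin^2(15)*cos^2(15) = 0.0625
1/G12 - 2*nu12/E1 = 1/5 - 2*0.25/132 = 0.196212 GPa^-1
1/Ex = 0.870513/132 + 0.004487/5 + 0.196212*0.0625 = 0.0197555 GPa^-1
Ex = 50.62 GPa

50.62 GPa


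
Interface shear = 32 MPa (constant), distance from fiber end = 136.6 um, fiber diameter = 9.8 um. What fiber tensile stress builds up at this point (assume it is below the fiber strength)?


Force balance: sigma_f * (pi*d^2/4) = tau * (pi*d) * x  ->  sigma_f = 4 * tau * x / d
sigma_f = 4 * 32 * 136.6 / 9.8 = 1784.2 MPa

1784.2 MPa


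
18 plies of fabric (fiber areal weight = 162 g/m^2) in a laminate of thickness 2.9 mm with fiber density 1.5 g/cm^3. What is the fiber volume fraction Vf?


Vf = n * FAW / (rho_f * h * 1000) = 18 * 162 / (1.5 * 2.9 * 1000) = 0.6703

0.6703


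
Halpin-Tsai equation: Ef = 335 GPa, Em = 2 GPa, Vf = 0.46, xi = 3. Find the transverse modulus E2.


eta = (Ef/Em - 1)/(Ef/Em + xi) = (167.5 - 1)/(167.5 + 3) = 0.9765
E2 = Em*(1+xi*eta*Vf)/(1-eta*Vf) = 8.52 GPa

8.52 GPa


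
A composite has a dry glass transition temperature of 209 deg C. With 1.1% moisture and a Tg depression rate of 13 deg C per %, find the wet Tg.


Tg_wet = Tg_dry - k*moisture = 209 - 13*1.1 = 194.7 deg C

194.7 deg C


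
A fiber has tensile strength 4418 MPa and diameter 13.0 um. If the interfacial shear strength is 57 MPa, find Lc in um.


Lc = sigma_f * d / (2 * tau_i) = 4418 * 13.0 / (2 * 57) = 503.8 um

503.8 um


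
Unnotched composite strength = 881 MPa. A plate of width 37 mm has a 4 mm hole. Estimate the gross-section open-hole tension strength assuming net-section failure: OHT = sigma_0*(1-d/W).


OHT = sigma_0*(1-d/W) = 881*(1-4/37) = 785.8 MPa

785.8 MPa


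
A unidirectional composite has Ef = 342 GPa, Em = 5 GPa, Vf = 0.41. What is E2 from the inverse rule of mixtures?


1/E2 = Vf/Ef + (1-Vf)/Em = 0.41/342 + 0.59/5
E2 = 8.39 GPa

8.39 GPa


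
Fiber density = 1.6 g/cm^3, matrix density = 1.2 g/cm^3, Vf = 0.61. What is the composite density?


rho_c = rho_f*Vf + rho_m*(1-Vf) = 1.6*0.61 + 1.2*0.39 = 1.444 g/cm^3

1.444 g/cm^3


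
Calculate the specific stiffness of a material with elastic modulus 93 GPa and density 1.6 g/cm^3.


Specific stiffness = E/rho = 93/1.6 = 58.1 GPa/(g/cm^3)

58.1 GPa/(g/cm^3)


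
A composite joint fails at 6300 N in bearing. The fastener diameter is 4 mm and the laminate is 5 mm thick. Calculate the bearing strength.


sigma_br = F/(d*h) = 6300/(4*5) = 315.0 MPa

315.0 MPa


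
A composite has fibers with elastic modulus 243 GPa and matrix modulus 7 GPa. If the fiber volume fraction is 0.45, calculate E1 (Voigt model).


E1 = Ef*Vf + Em*(1-Vf) = 243*0.45 + 7*0.55 = 113.2 GPa

113.2 GPa


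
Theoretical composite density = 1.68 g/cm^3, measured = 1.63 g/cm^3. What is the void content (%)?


Void% = (rho_theo - rho_actual)/rho_theo * 100 = (1.68 - 1.63)/1.68 * 100 = 2.98%

2.98%


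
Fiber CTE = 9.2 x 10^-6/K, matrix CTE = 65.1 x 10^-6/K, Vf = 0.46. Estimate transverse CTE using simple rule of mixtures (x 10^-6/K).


alpha_2 = alpha_f*Vf + alpha_m*(1-Vf) = 9.2*0.46 + 65.1*0.54 = 39.4 x 10^-6/K

39.4 x 10^-6/K


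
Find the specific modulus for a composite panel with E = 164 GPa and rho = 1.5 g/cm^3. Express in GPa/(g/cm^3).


Specific stiffness = E/rho = 164/1.5 = 109.3 GPa/(g/cm^3)

109.3 GPa/(g/cm^3)


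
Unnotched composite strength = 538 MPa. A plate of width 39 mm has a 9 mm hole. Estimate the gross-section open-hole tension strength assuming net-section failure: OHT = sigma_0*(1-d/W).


OHT = sigma_0*(1-d/W) = 538*(1-9/39) = 413.8 MPa

413.8 MPa


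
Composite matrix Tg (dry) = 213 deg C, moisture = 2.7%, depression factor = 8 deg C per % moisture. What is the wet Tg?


Tg_wet = Tg_dry - k*moisture = 213 - 8*2.7 = 191.4 deg C

191.4 deg C


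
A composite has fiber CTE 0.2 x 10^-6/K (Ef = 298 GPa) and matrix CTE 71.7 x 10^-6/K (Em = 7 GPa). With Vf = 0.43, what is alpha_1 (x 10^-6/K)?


E1 = Ef*Vf + Em*(1-Vf) = 132.13
alpha_1 = (alpha_f*Ef*Vf + alpha_m*Em*(1-Vf))/E1 = 2.36 x 10^-6/K

2.36 x 10^-6/K


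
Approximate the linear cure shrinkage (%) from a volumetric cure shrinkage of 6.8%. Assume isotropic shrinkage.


Linear shrinkage ≈ vol_shrink/3 = 6.8/3 = 2.267%

2.267%


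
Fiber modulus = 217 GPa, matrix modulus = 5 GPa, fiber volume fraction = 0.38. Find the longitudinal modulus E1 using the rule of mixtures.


E1 = Ef*Vf + Em*(1-Vf) = 217*0.38 + 5*0.62 = 85.56 GPa

85.56 GPa


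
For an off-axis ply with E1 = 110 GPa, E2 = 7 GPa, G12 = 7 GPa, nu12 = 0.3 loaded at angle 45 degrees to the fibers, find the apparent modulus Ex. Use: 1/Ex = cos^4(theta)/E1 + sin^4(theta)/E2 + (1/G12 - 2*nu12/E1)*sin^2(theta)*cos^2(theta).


cos^4(45) = 0.25, sin^4(45) = 0.25, sin^2(45)*cos^2(45) = 0.25
1/G12 - 2*nu12/E1 = 1/7 - 2*0.3/110 = 0.137403 GPa^-1
1/Ex = 0.25/110 + 0.25/7 + 0.137403*0.25 = 0.0723377 GPa^-1
Ex = 13.82 GPa

13.82 GPa


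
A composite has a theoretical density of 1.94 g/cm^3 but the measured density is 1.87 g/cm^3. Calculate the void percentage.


Void% = (rho_theo - rho_actual)/rho_theo * 100 = (1.94 - 1.87)/1.94 * 100 = 3.61%

3.61%


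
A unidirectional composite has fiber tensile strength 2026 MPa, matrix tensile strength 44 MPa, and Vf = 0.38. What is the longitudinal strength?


sigma_1 = sigma_f*Vf + sigma_m*(1-Vf) = 2026*0.38 + 44*0.62 = 797.2 MPa

797.2 MPa


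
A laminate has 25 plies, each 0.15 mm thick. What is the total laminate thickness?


h = n * t_ply = 25 * 0.15 = 3.75 mm

3.75 mm


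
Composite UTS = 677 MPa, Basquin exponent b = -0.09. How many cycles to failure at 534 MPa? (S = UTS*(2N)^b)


N = 0.5 * (S/UTS)^(1/b) = 0.5 * (534/677)^(1/-0.09) = 6.9814 cycles

6.9814 cycles


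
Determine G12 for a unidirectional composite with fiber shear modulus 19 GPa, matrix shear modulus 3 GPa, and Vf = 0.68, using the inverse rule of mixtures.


1/G12 = Vf/Gf + (1-Vf)/Gm = 0.68/19 + 0.32/3
G12 = 7.02 GPa

7.02 GPa


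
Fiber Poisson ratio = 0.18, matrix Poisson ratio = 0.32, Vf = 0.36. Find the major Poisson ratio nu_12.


nu_12 = nu_f*Vf + nu_m*(1-Vf) = 0.18*0.36 + 0.32*0.64 = 0.2696

0.2696


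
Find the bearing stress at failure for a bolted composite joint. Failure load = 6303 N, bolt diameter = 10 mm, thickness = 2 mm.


sigma_br = F/(d*h) = 6303/(10*2) = 315.2 MPa

315.2 MPa


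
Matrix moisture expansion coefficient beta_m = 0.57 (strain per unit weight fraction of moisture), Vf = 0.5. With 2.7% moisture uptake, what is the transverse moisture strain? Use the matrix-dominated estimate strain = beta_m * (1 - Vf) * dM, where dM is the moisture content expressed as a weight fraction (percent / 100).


dM = 2.7/100 = 0.027
strain = beta_m * (1-Vf) * dM = 0.57 * 0.5 * 0.027 = 0.007695

0.007695


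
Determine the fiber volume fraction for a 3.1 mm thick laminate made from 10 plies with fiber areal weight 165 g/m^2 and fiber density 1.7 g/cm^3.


Vf = n * FAW / (rho_f * h * 1000) = 10 * 165 / (1.7 * 3.1 * 1000) = 0.3131

0.3131


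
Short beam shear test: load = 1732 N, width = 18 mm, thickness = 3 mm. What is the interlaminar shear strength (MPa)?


ILSS = 3F/(4bh) = 3*1732/(4*18*3) = 24.06 MPa

24.06 MPa


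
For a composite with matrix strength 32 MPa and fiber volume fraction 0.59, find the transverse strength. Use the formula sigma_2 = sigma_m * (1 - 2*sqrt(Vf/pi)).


factor = 1 - 2*sqrt(0.59/pi) = 0.1333
sigma_2 = 32 * 0.1333 = 4.26 MPa

4.26 MPa


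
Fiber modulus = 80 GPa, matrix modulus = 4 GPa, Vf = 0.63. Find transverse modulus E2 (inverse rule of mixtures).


1/E2 = Vf/Ef + (1-Vf)/Em = 0.63/80 + 0.37/4
E2 = 9.96 GPa

9.96 GPa


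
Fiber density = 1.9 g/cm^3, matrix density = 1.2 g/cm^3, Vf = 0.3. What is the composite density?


rho_c = rho_f*Vf + rho_m*(1-Vf) = 1.9*0.3 + 1.2*0.7 = 1.41 g/cm^3

1.41 g/cm^3


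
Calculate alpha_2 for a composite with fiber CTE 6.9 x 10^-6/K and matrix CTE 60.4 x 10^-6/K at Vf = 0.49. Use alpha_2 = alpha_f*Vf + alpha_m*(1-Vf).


alpha_2 = alpha_f*Vf + alpha_m*(1-Vf) = 6.9*0.49 + 60.4*0.51 = 34.2 x 10^-6/K

34.2 x 10^-6/K


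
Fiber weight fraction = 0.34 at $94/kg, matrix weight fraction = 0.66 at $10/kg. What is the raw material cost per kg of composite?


Cost = cost_f*Wf + cost_m*Wm = 94*0.34 + 10*0.66 = $38.56/kg

$38.56/kg


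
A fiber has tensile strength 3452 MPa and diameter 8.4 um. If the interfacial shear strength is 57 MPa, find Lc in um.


Lc = sigma_f * d / (2 * tau_i) = 3452 * 8.4 / (2 * 57) = 254.4 um

254.4 um


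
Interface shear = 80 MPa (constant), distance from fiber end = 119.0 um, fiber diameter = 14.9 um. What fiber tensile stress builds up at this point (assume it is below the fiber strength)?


Force balance: sigma_f * (pi*d^2/4) = tau * (pi*d) * x  ->  sigma_f = 4 * tau * x / d
sigma_f = 4 * 80 * 119.0 / 14.9 = 2555.7 MPa

2555.7 MPa


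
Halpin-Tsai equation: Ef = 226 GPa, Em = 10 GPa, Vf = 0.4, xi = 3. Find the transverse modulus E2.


eta = (Ef/Em - 1)/(Ef/Em + xi) = (22.6 - 1)/(22.6 + 3) = 0.8438
E2 = Em*(1+xi*eta*Vf)/(1-eta*Vf) = 30.38 GPa

30.38 GPa


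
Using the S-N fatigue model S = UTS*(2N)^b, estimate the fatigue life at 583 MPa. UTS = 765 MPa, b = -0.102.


N = 0.5 * (S/UTS)^(1/b) = 0.5 * (583/765)^(1/-0.102) = 7.1740 cycles

7.1740 cycles


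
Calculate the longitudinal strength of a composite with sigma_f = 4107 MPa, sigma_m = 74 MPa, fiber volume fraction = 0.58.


sigma_1 = sigma_f*Vf + sigma_m*(1-Vf) = 4107*0.58 + 74*0.42 = 2413.1 MPa

2413.1 MPa


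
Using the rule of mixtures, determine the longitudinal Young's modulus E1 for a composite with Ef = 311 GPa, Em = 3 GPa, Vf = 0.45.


E1 = Ef*Vf + Em*(1-Vf) = 311*0.45 + 3*0.55 = 141.6 GPa

141.6 GPa


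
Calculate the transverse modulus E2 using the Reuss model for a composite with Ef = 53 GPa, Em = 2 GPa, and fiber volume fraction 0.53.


1/E2 = Vf/Ef + (1-Vf)/Em = 0.53/53 + 0.47/2
E2 = 4.08 GPa

4.08 GPa


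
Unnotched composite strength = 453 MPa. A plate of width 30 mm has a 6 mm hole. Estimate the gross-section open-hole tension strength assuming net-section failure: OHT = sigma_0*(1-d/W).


OHT = sigma_0*(1-d/W) = 453*(1-6/30) = 362.4 MPa

362.4 MPa


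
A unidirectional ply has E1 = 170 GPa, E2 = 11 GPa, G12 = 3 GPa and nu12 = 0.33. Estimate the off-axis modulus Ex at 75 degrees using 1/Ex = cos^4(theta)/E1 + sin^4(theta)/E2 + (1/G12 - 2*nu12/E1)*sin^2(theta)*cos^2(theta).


cos^4(75) = 0.004487, sin^4(75) = 0.870513, sin^2(75)*cos^2(75) = 0.0625
1/G12 - 2*nu12/E1 = 1/3 - 2*0.33/170 = 0.329451 GPa^-1
1/Ex = 0.004487/170 + 0.870513/11 + 0.329451*0.0625 = 0.0997546 GPa^-1
Ex = 10.02 GPa

10.02 GPa


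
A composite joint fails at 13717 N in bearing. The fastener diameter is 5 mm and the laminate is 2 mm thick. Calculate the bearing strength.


sigma_br = F/(d*h) = 13717/(5*2) = 1371.7 MPa

1371.7 MPa


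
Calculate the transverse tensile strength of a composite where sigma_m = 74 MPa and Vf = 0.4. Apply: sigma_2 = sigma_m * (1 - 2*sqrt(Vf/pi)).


factor = 1 - 2*sqrt(0.4/pi) = 0.2864
sigma_2 = 74 * 0.2864 = 21.19 MPa

21.19 MPa


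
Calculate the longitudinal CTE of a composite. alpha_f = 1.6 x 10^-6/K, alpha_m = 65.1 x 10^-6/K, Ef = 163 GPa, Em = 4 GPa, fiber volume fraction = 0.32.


E1 = Ef*Vf + Em*(1-Vf) = 54.88
alpha_1 = (alpha_f*Ef*Vf + alpha_m*Em*(1-Vf))/E1 = 4.75 x 10^-6/K

4.75 x 10^-6/K


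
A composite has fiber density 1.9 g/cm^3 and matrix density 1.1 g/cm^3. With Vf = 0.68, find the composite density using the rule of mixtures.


rho_c = rho_f*Vf + rho_m*(1-Vf) = 1.9*0.68 + 1.1*0.32 = 1.644 g/cm^3

1.644 g/cm^3


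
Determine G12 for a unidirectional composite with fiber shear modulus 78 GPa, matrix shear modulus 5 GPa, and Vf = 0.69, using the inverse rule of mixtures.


1/G12 = Vf/Gf + (1-Vf)/Gm = 0.69/78 + 0.31/5
G12 = 14.12 GPa

14.12 GPa


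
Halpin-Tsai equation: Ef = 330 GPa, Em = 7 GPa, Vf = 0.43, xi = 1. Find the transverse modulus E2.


eta = (Ef/Em - 1)/(Ef/Em + xi) = (47.1429 - 1)/(47.1429 + 1) = 0.9585
E2 = Em*(1+xi*eta*Vf)/(1-eta*Vf) = 16.82 GPa

16.82 GPa


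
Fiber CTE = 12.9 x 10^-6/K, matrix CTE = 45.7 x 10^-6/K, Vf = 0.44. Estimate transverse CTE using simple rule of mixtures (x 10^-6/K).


alpha_2 = alpha_f*Vf + alpha_m*(1-Vf) = 12.9*0.44 + 45.7*0.56 = 31.3 x 10^-6/K

31.3 x 10^-6/K


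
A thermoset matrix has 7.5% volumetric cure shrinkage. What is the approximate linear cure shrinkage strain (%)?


Linear shrinkage ≈ vol_shrink/3 = 7.5/3 = 2.5%

2.5%


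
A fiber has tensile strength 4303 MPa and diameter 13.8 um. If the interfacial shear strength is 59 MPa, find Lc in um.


Lc = sigma_f * d / (2 * tau_i) = 4303 * 13.8 / (2 * 59) = 503.2 um

503.2 um


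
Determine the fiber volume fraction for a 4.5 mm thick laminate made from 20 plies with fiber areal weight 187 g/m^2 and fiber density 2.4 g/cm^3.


Vf = n * FAW / (rho_f * h * 1000) = 20 * 187 / (2.4 * 4.5 * 1000) = 0.3463

0.3463


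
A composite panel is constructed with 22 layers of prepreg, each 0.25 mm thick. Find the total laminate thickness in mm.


h = n * t_ply = 22 * 0.25 = 5.5 mm

5.5 mm


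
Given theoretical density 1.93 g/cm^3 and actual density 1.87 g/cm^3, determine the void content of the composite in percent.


Void% = (rho_theo - rho_actual)/rho_theo * 100 = (1.93 - 1.87)/1.93 * 100 = 3.11%

3.11%


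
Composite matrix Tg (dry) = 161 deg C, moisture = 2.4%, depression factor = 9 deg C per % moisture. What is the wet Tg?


Tg_wet = Tg_dry - k*moisture = 161 - 9*2.4 = 139.4 deg C

139.4 deg C


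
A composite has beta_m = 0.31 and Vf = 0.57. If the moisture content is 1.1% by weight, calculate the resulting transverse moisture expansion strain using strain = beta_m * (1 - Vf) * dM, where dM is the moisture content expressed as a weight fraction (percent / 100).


dM = 1.1/100 = 0.011
strain = beta_m * (1-Vf) * dM = 0.31 * 0.43 * 0.011 = 0.0014663

0.0014663


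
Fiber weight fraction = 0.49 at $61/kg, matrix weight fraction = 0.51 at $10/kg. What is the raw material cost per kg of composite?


Cost = cost_f*Wf + cost_m*Wm = 61*0.49 + 10*0.51 = $34.99/kg

$34.99/kg


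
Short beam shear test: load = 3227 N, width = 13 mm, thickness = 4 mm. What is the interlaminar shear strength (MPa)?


ILSS = 3F/(4bh) = 3*3227/(4*13*4) = 46.54 MPa

46.54 MPa


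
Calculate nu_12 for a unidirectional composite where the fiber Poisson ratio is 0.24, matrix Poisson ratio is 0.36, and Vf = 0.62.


nu_12 = nu_f*Vf + nu_m*(1-Vf) = 0.24*0.62 + 0.36*0.38 = 0.2856

0.2856


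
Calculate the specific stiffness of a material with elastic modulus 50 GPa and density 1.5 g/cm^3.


Specific stiffness = E/rho = 50/1.5 = 33.3 GPa/(g/cm^3)

33.3 GPa/(g/cm^3)


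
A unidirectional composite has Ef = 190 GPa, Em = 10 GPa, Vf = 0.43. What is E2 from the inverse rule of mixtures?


1/E2 = Vf/Ef + (1-Vf)/Em = 0.43/190 + 0.57/10
E2 = 16.87 GPa

16.87 GPa


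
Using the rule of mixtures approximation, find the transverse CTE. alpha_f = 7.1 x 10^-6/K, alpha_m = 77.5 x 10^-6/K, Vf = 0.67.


alpha_2 = alpha_f*Vf + alpha_m*(1-Vf) = 7.1*0.67 + 77.5*0.33 = 30.3 x 10^-6/K

30.3 x 10^-6/K


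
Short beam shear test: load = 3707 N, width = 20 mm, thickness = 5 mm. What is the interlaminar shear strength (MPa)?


ILSS = 3F/(4bh) = 3*3707/(4*20*5) = 27.8 MPa

27.8 MPa


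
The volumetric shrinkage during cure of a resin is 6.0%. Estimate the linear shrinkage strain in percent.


Linear shrinkage ≈ vol_shrink/3 = 6.0/3 = 2.0%

2.0%


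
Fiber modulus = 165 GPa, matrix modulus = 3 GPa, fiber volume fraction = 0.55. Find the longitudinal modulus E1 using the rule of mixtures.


E1 = Ef*Vf + Em*(1-Vf) = 165*0.55 + 3*0.45 = 92.1 GPa

92.1 GPa


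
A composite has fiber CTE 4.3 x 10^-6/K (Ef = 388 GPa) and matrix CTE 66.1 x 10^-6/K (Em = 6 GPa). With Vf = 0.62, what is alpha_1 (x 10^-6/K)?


E1 = Ef*Vf + Em*(1-Vf) = 242.84
alpha_1 = (alpha_f*Ef*Vf + alpha_m*Em*(1-Vf))/E1 = 4.88 x 10^-6/K

4.88 x 10^-6/K


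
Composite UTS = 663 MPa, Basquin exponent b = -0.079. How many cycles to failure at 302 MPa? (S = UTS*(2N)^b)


N = 0.5 * (S/UTS)^(1/b) = 0.5 * (302/663)^(1/-0.079) = 10515.6997 cycles

10515.6997 cycles


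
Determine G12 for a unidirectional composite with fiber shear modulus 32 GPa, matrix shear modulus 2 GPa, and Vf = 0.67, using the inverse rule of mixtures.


1/G12 = Vf/Gf + (1-Vf)/Gm = 0.67/32 + 0.33/2
G12 = 5.38 GPa

5.38 GPa


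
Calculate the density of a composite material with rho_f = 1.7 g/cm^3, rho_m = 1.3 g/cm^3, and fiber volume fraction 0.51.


rho_c = rho_f*Vf + rho_m*(1-Vf) = 1.7*0.51 + 1.3*0.49 = 1.504 g/cm^3

1.504 g/cm^3


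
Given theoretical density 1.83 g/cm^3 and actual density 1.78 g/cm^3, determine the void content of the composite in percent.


Void% = (rho_theo - rho_actual)/rho_theo * 100 = (1.83 - 1.78)/1.83 * 100 = 2.73%

2.73%


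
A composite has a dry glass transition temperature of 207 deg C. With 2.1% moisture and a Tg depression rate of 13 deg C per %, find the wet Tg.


Tg_wet = Tg_dry - k*moisture = 207 - 13*2.1 = 179.7 deg C

179.7 deg C


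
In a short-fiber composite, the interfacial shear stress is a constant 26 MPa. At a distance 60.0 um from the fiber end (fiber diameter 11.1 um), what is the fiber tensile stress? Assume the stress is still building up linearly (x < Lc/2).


Force balance: sigma_f * (pi*d^2/4) = tau * (pi*d) * x  ->  sigma_f = 4 * tau * x / d
sigma_f = 4 * 26 * 60.0 / 11.1 = 562.2 MPa

562.2 MPa


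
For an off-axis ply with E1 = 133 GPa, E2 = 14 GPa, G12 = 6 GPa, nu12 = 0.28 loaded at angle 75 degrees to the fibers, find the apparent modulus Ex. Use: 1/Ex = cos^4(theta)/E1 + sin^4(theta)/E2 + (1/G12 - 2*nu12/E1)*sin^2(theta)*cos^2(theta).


cos^4(75) = 0.004487, sin^4(75) = 0.870513, sin^2(75)*cos^2(75) = 0.0625
1/G12 - 2*nu12/E1 = 1/6 - 2*0.28/133 = 0.162456 GPa^-1
1/Ex = 0.004487/133 + 0.870513/14 + 0.162456*0.0625 = 0.0723667 GPa^-1
Ex = 13.82 GPa

13.82 GPa


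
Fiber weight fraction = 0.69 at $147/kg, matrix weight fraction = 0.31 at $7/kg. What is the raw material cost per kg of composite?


Cost = cost_f*Wf + cost_m*Wm = 147*0.69 + 7*0.31 = $103.6/kg

$103.6/kg


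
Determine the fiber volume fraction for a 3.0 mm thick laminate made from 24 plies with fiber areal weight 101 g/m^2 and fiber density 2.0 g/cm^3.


Vf = n * FAW / (rho_f * h * 1000) = 24 * 101 / (2.0 * 3.0 * 1000) = 0.404

0.404


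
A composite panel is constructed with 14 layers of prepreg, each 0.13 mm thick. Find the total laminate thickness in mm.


h = n * t_ply = 14 * 0.13 = 1.82 mm

1.82 mm


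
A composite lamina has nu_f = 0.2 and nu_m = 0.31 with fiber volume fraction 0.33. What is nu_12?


nu_12 = nu_f*Vf + nu_m*(1-Vf) = 0.2*0.33 + 0.31*0.67 = 0.2737

0.2737


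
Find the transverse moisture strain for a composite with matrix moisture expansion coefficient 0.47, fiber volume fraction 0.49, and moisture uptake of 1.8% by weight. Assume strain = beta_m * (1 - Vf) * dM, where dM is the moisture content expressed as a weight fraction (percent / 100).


dM = 1.8/100 = 0.018
strain = beta_m * (1-Vf) * dM = 0.47 * 0.51 * 0.018 = 0.0043146

0.0043146


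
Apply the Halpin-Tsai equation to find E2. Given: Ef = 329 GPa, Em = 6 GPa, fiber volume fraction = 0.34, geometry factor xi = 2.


eta = (Ef/Em - 1)/(Ef/Em + xi) = (54.8333 - 1)/(54.8333 + 2) = 0.9472
E2 = Em*(1+xi*eta*Vf)/(1-eta*Vf) = 14.55 GPa

14.55 GPa


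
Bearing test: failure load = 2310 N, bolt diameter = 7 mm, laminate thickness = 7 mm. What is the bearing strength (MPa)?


sigma_br = F/(d*h) = 2310/(7*7) = 47.1 MPa

47.1 MPa


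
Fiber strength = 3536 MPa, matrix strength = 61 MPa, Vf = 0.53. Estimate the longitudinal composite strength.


sigma_1 = sigma_f*Vf + sigma_m*(1-Vf) = 3536*0.53 + 61*0.47 = 1902.8 MPa

1902.8 MPa


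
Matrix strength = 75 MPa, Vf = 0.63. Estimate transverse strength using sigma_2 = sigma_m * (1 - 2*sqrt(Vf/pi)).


factor = 1 - 2*sqrt(0.63/pi) = 0.1044
sigma_2 = 75 * 0.1044 = 7.83 MPa

7.83 MPa


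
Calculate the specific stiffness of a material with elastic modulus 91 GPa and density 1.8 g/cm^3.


Specific stiffness = E/rho = 91/1.8 = 50.6 GPa/(g/cm^3)

50.6 GPa/(g/cm^3)


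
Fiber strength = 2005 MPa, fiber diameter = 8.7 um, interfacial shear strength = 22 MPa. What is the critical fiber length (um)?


Lc = sigma_f * d / (2 * tau_i) = 2005 * 8.7 / (2 * 22) = 396.4 um

396.4 um


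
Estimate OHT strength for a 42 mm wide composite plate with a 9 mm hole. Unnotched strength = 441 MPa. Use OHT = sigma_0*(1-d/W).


OHT = sigma_0*(1-d/W) = 441*(1-9/42) = 346.5 MPa

346.5 MPa


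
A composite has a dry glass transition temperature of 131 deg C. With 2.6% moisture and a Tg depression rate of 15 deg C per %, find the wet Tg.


Tg_wet = Tg_dry - k*moisture = 131 - 15*2.6 = 92.0 deg C

92.0 deg C


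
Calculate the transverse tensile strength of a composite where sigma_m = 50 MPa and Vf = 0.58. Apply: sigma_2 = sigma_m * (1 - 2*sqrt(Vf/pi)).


factor = 1 - 2*sqrt(0.58/pi) = 0.1407
sigma_2 = 50 * 0.1407 = 7.03 MPa

7.03 MPa


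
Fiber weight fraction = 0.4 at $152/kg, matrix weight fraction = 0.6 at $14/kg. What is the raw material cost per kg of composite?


Cost = cost_f*Wf + cost_m*Wm = 152*0.4 + 14*0.6 = $69.2/kg

$69.2/kg


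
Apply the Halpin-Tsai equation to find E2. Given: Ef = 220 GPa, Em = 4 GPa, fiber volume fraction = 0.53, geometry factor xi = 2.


eta = (Ef/Em - 1)/(Ef/Em + xi) = (55.0 - 1)/(55.0 + 2) = 0.9474
E2 = Em*(1+xi*eta*Vf)/(1-eta*Vf) = 16.1 GPa

16.1 GPa


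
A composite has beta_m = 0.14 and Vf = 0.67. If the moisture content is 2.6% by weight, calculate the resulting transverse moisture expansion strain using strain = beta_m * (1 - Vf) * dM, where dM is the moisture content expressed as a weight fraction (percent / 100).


dM = 2.6/100 = 0.026
strain = beta_m * (1-Vf) * dM = 0.14 * 0.33 * 0.026 = 0.0012012

0.0012012


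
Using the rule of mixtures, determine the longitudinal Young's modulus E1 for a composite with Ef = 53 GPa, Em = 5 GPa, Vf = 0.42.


E1 = Ef*Vf + Em*(1-Vf) = 53*0.42 + 5*0.58 = 25.16 GPa

25.16 GPa


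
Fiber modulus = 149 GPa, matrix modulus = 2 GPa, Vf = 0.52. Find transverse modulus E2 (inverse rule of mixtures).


1/E2 = Vf/Ef + (1-Vf)/Em = 0.52/149 + 0.48/2
E2 = 4.11 GPa

4.11 GPa


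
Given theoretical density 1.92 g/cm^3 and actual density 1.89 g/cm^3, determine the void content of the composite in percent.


Void% = (rho_theo - rho_actual)/rho_theo * 100 = (1.92 - 1.89)/1.92 * 100 = 1.56%

1.56%


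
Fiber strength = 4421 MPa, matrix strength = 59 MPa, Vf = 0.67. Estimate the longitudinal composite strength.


sigma_1 = sigma_f*Vf + sigma_m*(1-Vf) = 4421*0.67 + 59*0.33 = 2981.5 MPa

2981.5 MPa


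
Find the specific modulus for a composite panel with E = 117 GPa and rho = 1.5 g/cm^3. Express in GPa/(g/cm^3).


Specific stiffness = E/rho = 117/1.5 = 78.0 GPa/(g/cm^3)

78.0 GPa/(g/cm^3)


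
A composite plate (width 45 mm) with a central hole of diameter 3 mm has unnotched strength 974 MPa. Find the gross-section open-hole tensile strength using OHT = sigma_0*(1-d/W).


OHT = sigma_0*(1-d/W) = 974*(1-3/45) = 909.1 MPa

909.1 MPa


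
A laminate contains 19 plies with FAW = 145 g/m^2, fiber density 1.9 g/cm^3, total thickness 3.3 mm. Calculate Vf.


Vf = n * FAW / (rho_f * h * 1000) = 19 * 145 / (1.9 * 3.3 * 1000) = 0.4394

0.4394


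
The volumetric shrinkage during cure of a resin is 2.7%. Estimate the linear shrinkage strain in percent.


Linear shrinkage ≈ vol_shrink/3 = 2.7/3 = 0.9%

0.9%
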